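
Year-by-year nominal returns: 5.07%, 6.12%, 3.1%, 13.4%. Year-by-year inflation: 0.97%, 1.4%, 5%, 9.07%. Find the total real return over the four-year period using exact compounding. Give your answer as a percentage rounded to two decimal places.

11.18%

Compound the nominal returns: 1.0507 × 1.0612 × 1.0310 × 1.1340 = 1.303610.
Compound inflation: 1.0097 × 1.0140 × 1.0500 × 1.0907 = 1.172533.
Deflate: 1.303610 / 1.172533 = 1.111790.
Total real return = 1.111790 − 1 → 11.18%.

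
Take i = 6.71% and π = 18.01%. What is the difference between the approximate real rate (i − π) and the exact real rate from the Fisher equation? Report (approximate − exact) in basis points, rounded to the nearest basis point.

-172 basis points

Approximate: r ≈ 6.710% − 18.010% = -11.3000%
Exact: (1 + 0.0671)/(1 + 0.1801) − 1 = -9.5755%
Error = -11.3000% − (-9.5755%) = -1.7245% → -172 basis points.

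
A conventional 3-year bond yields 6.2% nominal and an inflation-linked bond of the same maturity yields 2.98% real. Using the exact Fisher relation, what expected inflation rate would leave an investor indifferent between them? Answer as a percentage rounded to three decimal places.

(1 + π) = (1 + i)/(1 + r) = 1.06200 / 1.02980 = 1.031268
Break-even inflation = 1.031268 − 1 → 3.127%.

3.127%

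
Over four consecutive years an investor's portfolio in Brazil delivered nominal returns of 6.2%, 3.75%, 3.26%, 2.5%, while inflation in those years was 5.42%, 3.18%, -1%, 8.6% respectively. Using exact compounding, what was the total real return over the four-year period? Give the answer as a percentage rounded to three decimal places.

-0.279%

Nominal growth factor = 1.0620 × 1.0375 × 1.0326 × 1.0250 = 1.166188
Price-level growth factor = 1.0542 × 1.0318 × 0.9900 × 1.0860 = 1.169455
Real growth factor = 1.166188 / 1.169455 = 0.997206
Total real return = 0.997206 − 1 → -0.279%.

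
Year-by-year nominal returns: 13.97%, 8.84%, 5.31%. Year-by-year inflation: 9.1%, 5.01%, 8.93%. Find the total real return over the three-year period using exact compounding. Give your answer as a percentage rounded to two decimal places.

4.68%

Nominal growth factor = 1.1397 × 1.0884 × 1.0531 = 1.306317
Price-level growth factor = 1.0910 × 1.0501 × 1.0893 = 1.247966
Real growth factor = 1.306317 / 1.247966 = 1.046757
Total real return = 1.046757 − 1 → 4.68%.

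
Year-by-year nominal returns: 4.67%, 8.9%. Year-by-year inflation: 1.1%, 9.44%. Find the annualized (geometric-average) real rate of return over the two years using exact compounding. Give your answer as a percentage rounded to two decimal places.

1.50%

Compound the nominal returns: 1.0467 × 1.0890 = 1.13985630.
Compound inflation: 1.0110 × 1.0944 = 1.10643840.
Deflate: 1.13985630 / 1.10643840 = 1.03020313.
Annualized real rate = 1.03020313^(1/2) − 1 = 1.4989% → 1.50%.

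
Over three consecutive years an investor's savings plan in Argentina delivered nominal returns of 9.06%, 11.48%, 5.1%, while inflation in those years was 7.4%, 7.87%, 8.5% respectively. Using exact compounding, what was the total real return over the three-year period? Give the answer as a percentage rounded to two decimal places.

Compound the nominal returns: 1.0906 × 1.1148 × 1.0510 = 1.277807.
Compound inflation: 1.0740 × 1.0787 × 1.0850 = 1.256998.
Deflate: 1.277807 / 1.256998 = 1.016554.
Total real return = 1.016554 − 1 → 1.66%.

1.66%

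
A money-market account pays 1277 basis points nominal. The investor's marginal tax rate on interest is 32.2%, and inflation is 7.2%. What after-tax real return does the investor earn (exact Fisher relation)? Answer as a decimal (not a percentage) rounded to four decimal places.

0.0136

After-tax nominal return = 12.77% × (1 − 0.322) = 8.65806%.
1 + r = 1.0865806 / 1.07200 = 1.013601
After-tax real rate = 1.013601 − 1 → 0.0136.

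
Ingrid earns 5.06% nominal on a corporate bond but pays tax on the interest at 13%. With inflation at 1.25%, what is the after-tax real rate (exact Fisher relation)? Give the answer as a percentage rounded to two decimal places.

3.11%

After-tax nominal return = 5.06% × (1 − 0.13) = 4.4022%.
1 + r = 1.044022 / 1.01250 = 1.031133
After-tax real rate = 1.031133 − 1 → 3.11%.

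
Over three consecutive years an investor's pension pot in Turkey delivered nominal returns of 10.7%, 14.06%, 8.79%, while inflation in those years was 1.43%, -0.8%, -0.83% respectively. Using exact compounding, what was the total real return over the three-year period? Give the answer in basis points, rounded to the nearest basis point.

Nominal growth factor = 1.1070 × 1.1406 × 1.0879 = 1.373631
Price-level growth factor = 1.0143 × 0.9920 × 0.9917 = 0.997834
Real growth factor = 1.373631 / 0.997834 = 1.376612
Total real return = 1.376612 − 1 → 3766 basis points.

3766 basis points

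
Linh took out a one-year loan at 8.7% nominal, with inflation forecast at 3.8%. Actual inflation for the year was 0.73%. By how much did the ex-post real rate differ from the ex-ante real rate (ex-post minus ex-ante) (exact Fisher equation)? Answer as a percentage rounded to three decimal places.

Ex-ante: (1 + 0.0870)/(1 + 0.0380) − 1 = 4.7206%
Ex-post: (1 + 0.0870)/(1 + 0.0073) − 1 = 7.9122%
Difference (ex-post − ex-ante) = 3.1916% → 3.192%.

3.192%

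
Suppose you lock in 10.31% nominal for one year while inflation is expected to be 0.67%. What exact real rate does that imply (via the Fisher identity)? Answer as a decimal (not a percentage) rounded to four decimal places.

0.0958

1 + r = 1.10310 / 1.00670 = 1.095758
r = 1.095758 − 1 = 9.5758%, i.e. 0.0958.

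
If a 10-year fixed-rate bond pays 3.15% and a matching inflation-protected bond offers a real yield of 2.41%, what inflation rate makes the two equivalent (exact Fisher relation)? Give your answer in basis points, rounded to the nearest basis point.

72 basis points

(1 + π) = (1 + i)/(1 + r) = 1.03150 / 1.02410 = 1.007226
Break-even inflation = 1.007226 − 1 → 72 basis points.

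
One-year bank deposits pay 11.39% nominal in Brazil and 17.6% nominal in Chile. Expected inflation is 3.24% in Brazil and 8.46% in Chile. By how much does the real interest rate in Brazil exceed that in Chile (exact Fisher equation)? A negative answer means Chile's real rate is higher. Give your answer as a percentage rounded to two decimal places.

Brazil: (1 + 0.1139)/(1 + 0.0324) − 1 = 7.8942%
Chile: (1 + 0.1760)/(1 + 0.0846) − 1 = 8.4271%
Differential = 7.8942% − 8.4271% = -0.5328% → -0.53%.

-0.53%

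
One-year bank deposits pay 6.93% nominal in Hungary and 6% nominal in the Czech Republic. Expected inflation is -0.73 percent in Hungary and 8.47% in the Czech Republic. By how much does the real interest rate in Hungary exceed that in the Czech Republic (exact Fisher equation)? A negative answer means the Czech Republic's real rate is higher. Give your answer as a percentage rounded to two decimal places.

9.99%

Hungary: (1 + 0.0693)/(1 − 0.0073) − 1 = 7.7163%
The Czech Republic: (1 + 0.0600)/(1 + 0.0847) − 1 = -2.2771%
Differential = 7.7163% − (-2.2771%) = 9.9935% → 9.99%.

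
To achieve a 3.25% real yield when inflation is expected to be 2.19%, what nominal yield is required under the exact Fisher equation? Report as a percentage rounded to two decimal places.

5.51%

(1 + i) = (1 + r)(1 + π) = 1.03250 × 1.02190 = 1.05511175
i = 1.05511175 − 1, so the required nominal rate is 5.51%.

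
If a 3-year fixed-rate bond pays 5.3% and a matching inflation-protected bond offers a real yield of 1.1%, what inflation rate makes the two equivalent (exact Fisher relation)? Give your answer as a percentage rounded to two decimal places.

(1 + π) = (1 + i)/(1 + r) = 1.05300 / 1.01100 = 1.041543
Break-even inflation = 1.041543 − 1 → 4.15%.

4.15%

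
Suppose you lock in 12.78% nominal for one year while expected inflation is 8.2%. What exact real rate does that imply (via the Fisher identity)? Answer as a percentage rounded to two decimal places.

By the Fisher identity, 1 + r = (1 + i)/(1 + π).
1 + r = 1.12780 / 1.08200 = 1.042329
r = 1.042329 − 1 = 4.2329%, i.e. 4.23%.

4.23%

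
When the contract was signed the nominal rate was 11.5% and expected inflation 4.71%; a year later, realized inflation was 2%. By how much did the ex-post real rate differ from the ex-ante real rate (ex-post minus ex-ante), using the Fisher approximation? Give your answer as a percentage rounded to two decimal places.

2.71%

Ex-ante: 11.5% − 4.71% = 6.790%
Ex-post: 11.5% − 2% = 9.500%
Difference (ex-post − ex-ante) = 2.7100% → 2.71%.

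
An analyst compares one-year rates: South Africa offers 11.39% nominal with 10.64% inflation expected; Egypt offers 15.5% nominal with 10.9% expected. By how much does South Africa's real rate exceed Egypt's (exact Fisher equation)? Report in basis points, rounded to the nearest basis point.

-347 basis points

South Africa: (1 + 0.1139)/(1 + 0.1064) − 1 = 0.6779%
Egypt: (1 + 0.1550)/(1 + 0.1090) − 1 = 4.1479%
Differential = 0.6779% − 4.1479% = -3.4700% → -347 basis points.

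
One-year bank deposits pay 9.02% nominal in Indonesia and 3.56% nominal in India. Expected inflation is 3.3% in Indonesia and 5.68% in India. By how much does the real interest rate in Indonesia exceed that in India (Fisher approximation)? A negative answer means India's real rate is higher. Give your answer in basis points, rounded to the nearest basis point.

Indonesia: 9.02% − 3.3% = 5.720%
India: 3.56% − 5.68% = -2.120%
Differential = 7.840% → 784 basis points.

784 basis points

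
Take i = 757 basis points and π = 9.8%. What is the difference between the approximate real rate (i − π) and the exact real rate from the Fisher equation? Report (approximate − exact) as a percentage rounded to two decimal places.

Approximate: r ≈ 7.570% − 9.800% = -2.2300%
Exact: (1 + 0.0757)/(1 + 0.0980) − 1 = -2.0310%
Error = -2.2300% − (-2.0310%) = -0.1990% → -0.20%.

-0.20%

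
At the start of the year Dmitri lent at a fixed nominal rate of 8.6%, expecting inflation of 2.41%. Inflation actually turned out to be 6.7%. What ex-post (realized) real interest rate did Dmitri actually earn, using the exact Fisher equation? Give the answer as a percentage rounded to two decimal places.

1.78%

Ex-post: (1 + 0.0860)/(1 + 0.0670) − 1 = 1.7807%
So the realized real rate is 1.78%.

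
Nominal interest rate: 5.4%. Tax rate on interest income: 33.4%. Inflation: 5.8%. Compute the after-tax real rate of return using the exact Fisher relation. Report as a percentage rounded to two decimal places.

-2.08%

After-tax nominal return = 5.4% × (1 − 0.334) = 3.5964%.
1 + r = 1.035964 / 1.05800 = 0.979172
After-tax real rate = 0.979172 − 1 → -2.08%.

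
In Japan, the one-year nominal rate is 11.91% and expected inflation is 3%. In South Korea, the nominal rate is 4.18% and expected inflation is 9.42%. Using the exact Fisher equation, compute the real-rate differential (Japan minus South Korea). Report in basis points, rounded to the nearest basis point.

Japan: (1 + 0.1191)/(1 + 0.0300) − 1 = 8.6505%
South Korea: (1 + 0.0418)/(1 + 0.0942) − 1 = -4.7889%
Differential = 8.6505% − (-4.7889%) = 13.4394% → 1344 basis points.

1344 basis points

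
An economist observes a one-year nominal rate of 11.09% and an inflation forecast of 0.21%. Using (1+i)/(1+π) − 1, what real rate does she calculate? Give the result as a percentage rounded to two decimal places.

1 + r = 1.11090 / 1.00210 = 1.108572
r = 1.108572 − 1 = 10.8572%, i.e. 10.86%.

10.86%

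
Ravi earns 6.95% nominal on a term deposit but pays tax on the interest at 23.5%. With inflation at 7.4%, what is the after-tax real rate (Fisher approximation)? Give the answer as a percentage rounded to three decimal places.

-2.083%

After-tax nominal return = 6.95% × (1 − 0.235) = 5.31675%.
r ≈ 5.31675% − 7.4% → -2.083%.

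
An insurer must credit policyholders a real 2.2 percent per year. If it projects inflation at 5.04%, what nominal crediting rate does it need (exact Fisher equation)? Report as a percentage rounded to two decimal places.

(1 + i) = (1 + r)(1 + π) = 1.02200 × 1.05040 = 1.0735088
i = 1.0735088 − 1, so the required nominal rate is 7.35%.

7.35%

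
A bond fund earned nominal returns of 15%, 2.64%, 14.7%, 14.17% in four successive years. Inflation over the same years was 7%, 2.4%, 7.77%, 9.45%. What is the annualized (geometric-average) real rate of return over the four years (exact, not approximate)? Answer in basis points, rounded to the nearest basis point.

Nominal growth factor = 1.1500 × 1.0264 × 1.1470 × 1.1417 = 1.54571671
Price-level growth factor = 1.0700 × 1.0240 × 1.0777 × 1.0945 = 1.29240129
Real growth factor = 1.54571671 / 1.29240129 = 1.19600369
Annualized real rate = 1.19600369^(1/4) − 1 = 4.5763% → 458 basis points.

458 basis points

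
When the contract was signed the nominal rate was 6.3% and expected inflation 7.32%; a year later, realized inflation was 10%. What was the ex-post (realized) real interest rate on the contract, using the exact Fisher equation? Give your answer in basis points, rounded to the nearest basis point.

Ex-post: (1 + 0.0630)/(1 + 0.1000) − 1 = -3.3636%
So the realized real rate is -336 basis points.

-336 basis points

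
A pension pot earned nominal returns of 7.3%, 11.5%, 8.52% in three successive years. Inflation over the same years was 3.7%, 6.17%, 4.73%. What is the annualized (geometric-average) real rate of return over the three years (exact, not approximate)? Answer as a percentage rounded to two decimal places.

Compound the nominal returns: 1.0730 × 1.1150 × 1.0852 = 1.29832785.
Compound inflation: 1.0370 × 1.0617 × 1.0473 = 1.15305939.
Deflate: 1.29832785 / 1.15305939 = 1.12598524.
Annualized real rate = 1.12598524^(1/3) − 1 = 4.0345% → 4.03%.

4.03%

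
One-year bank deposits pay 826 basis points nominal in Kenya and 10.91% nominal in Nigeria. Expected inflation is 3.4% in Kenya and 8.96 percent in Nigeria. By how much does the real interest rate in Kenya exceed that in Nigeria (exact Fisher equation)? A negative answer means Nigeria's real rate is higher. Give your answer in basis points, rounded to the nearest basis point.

Kenya: (1 + 0.0826)/(1 + 0.0340) − 1 = 4.7002%
Nigeria: (1 + 0.1091)/(1 + 0.0896) − 1 = 1.7896%
Differential = 4.7002% − 1.7896% = 2.9105% → 291 basis points.

291 basis points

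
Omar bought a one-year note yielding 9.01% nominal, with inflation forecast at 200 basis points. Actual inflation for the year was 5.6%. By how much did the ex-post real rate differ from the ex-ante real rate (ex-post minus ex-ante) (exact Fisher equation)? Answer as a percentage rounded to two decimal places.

-3.64%

Ex-ante: (1 + 0.0901)/(1 + 0.0200) − 1 = 6.8725%
Ex-post: (1 + 0.0901)/(1 + 0.0560) − 1 = 3.2292%
Difference (ex-post − ex-ante) = -3.6434% → -3.64%.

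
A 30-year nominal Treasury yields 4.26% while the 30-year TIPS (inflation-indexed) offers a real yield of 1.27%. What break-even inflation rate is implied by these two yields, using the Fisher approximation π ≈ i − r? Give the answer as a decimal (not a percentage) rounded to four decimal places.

0.0299

π ≈ i − r = 4.26% − 1.27% → 0.0299.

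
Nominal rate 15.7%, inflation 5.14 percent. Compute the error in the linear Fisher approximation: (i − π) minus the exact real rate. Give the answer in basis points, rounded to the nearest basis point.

Approximate: r ≈ 15.700% − 5.140% = 10.5600%
Exact: (1 + 0.1570)/(1 + 0.0514) − 1 = 10.0438%
Error = 10.5600% − 10.0438% = 0.5162% → 52 basis points.

52 basis points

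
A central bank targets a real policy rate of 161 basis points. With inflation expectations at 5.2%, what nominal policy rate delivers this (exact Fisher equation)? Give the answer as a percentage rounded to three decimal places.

(1 + i) = (1 + r)(1 + π) = 1.01610 × 1.05200 = 1.0689372
i = 1.0689372 − 1, so the required nominal rate is 6.894%.

6.894%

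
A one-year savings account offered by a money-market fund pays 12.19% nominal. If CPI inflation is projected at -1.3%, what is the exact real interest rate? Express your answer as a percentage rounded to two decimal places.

1 + r = 1.12190 / 0.98700 = 1.136677
r = 1.136677 − 1 = 13.6677%, i.e. 13.67%.

13.67%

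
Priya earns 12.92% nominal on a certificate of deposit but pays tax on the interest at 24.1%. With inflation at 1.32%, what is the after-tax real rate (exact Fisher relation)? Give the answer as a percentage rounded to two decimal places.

After-tax nominal return = 12.92% × (1 − 0.241) = 9.80628%.
1 + r = 1.0980628 / 1.01320 = 1.083757
After-tax real rate = 1.083757 − 1 → 8.38%.

8.38%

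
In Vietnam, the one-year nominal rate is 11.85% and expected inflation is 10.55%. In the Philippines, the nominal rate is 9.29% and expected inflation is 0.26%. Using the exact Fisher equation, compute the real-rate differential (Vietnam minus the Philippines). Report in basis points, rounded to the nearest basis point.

-783 basis points

Vietnam: (1 + 0.1185)/(1 + 0.1055) − 1 = 1.1759%
The Philippines: (1 + 0.0929)/(1 + 0.0026) − 1 = 9.0066%
Differential = 1.1759% − 9.0066% = -7.8306% → -783 basis points.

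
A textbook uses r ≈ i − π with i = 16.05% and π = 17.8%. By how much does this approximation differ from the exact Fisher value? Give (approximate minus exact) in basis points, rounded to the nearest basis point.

Approximate: r ≈ 16.050% − 17.800% = -1.7500%
Exact: (1 + 0.1605)/(1 + 0.1780) − 1 = -1.4856%
Error = -1.7500% − (-1.4856%) = -0.2644% → -26 basis points.

-26 basis points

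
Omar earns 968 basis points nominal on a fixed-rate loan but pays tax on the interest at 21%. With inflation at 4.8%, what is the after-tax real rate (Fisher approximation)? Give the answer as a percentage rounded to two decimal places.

2.85%

After-tax nominal return = 9.68% × (1 − 0.21) = 7.6472%.
r ≈ 7.6472% − 4.8% → 2.85%.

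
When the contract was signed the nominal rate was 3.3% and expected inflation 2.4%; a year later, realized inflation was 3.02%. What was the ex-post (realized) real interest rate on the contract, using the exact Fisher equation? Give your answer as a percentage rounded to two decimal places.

0.27%

Ex-post: (1 + 0.0330)/(1 + 0.0302) − 1 = 0.2718%
So the realized real rate is 0.27%.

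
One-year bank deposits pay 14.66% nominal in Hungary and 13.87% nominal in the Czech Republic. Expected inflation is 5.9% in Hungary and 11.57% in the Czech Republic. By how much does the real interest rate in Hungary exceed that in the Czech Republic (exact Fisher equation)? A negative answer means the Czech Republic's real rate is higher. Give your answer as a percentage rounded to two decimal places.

6.21%

Hungary: (1 + 0.1466)/(1 + 0.0590) − 1 = 8.2720%
The Czech Republic: (1 + 0.1387)/(1 + 0.1157) − 1 = 2.0615%
Differential = 8.2720% − 2.0615% = 6.2105% → 6.21%.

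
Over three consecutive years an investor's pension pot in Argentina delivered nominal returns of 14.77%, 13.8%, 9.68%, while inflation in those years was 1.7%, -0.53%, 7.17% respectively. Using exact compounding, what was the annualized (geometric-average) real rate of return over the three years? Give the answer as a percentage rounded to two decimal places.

Compound the nominal returns: 1.1477 × 1.1380 × 1.0968 = 1.43251140.
Compound inflation: 1.0170 × 0.9947 × 1.0717 = 1.08414233.
Deflate: 1.43251140 / 1.08414233 = 1.32133149.
Annualized real rate = 1.32133149^(1/3) − 1 = 9.7330% → 9.73%.

9.73%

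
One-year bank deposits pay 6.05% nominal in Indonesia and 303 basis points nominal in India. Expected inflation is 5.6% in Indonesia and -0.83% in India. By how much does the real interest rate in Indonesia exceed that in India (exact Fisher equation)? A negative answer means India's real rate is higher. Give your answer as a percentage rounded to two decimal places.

-3.47%

Indonesia: (1 + 0.0605)/(1 + 0.0560) − 1 = 0.4261%
India: (1 + 0.0303)/(1 − 0.0083) − 1 = 3.8923%
Differential = 0.4261% − 3.8923% = -3.4662% → -3.47%.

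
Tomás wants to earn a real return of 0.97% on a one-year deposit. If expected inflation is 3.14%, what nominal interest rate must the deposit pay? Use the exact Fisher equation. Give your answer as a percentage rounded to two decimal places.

(1 + i) = (1 + r)(1 + π) = 1.00970 × 1.03140 = 1.04140458
i = 1.04140458 − 1, so the required nominal rate is 4.14%.

4.14%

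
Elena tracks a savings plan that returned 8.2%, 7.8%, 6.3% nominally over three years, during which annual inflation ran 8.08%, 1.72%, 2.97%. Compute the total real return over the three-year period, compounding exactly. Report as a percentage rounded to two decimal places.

Compound the nominal returns: 1.0820 × 1.0780 × 1.0630 = 1.239879.
Compound inflation: 1.0808 × 1.0172 × 1.0297 = 1.132042.
Deflate: 1.239879 / 1.132042 = 1.095259.
Total real return = 1.095259 − 1 → 9.53%.

9.53%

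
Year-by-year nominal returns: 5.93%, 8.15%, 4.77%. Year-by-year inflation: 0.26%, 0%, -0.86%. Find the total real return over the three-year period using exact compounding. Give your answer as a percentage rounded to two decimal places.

20.76%

Compound the nominal returns: 1.0593 × 1.0815 × 1.0477 = 1.200280.
Compound inflation: 1.0026 × 1.0000 × 0.9914 = 0.993978.
Deflate: 1.200280 / 0.993978 = 1.207552.
Total real return = 1.207552 − 1 → 20.76%.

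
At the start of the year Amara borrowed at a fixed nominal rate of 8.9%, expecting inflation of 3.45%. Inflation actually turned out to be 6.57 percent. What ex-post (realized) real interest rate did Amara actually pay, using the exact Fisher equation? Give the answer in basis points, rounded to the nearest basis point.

Ex-post: (1 + 0.0890)/(1 + 0.0657) − 1 = 2.1864%
So the realized real rate is 219 basis points.

219 basis points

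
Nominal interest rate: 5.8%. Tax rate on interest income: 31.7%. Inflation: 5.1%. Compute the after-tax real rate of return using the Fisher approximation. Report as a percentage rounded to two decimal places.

After-tax nominal return = 5.8% × (1 − 0.317) = 3.9614%.
r ≈ 3.9614% − 5.1% → -1.14%.

-1.14%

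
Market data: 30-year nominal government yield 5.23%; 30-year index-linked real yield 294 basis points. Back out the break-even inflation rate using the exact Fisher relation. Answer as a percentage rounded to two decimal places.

(1 + π) = (1 + i)/(1 + r) = 1.05230 / 1.02940 = 1.022246
Break-even inflation = 1.022246 − 1 → 2.22%.

2.22%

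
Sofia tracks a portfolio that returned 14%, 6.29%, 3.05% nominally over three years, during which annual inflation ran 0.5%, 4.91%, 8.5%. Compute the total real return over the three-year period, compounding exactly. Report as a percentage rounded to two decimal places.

Nominal growth factor = 1.1400 × 1.0629 × 1.0305 = 1.248663
Price-level growth factor = 1.0050 × 1.0491 × 1.0850 = 1.143965
Real growth factor = 1.248663 / 1.143965 = 1.091522
Total real return = 1.091522 − 1 → 9.15%.

9.15%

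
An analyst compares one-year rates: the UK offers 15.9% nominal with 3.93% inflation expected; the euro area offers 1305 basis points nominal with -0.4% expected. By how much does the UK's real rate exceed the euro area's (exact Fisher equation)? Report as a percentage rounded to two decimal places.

The UK: (1 + 0.1590)/(1 + 0.0393) − 1 = 11.5174%
The euro area: (1 + 0.1305)/(1 − 0.0040) − 1 = 13.5040%
Differential = 11.5174% − 13.5040% = -1.9866% → -1.99%.

-1.99%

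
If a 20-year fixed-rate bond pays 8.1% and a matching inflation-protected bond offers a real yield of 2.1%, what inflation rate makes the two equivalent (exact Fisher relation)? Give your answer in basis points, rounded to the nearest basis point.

(1 + π) = (1 + i)/(1 + r) = 1.08100 / 1.02100 = 1.058766
Break-even inflation = 1.058766 − 1 → 588 basis points.

588 basis points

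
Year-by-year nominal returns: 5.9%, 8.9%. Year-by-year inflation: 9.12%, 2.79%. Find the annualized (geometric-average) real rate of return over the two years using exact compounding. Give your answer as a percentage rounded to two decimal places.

Compound the nominal returns: 1.0590 × 1.0890 = 1.15325100.
Compound inflation: 1.0912 × 1.0279 = 1.12164448.
Deflate: 1.15325100 / 1.12164448 = 1.02817873.
Annualized real rate = 1.02817873^(1/2) − 1 = 1.3991% → 1.40%.

1.40%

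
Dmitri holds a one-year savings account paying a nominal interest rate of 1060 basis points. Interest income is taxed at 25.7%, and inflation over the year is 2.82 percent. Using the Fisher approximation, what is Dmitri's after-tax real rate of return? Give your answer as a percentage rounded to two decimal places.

After-tax nominal return = 10.6% × (1 − 0.257) = 7.8758%.
r ≈ 7.8758% − 2.82% → 5.06%.

5.06%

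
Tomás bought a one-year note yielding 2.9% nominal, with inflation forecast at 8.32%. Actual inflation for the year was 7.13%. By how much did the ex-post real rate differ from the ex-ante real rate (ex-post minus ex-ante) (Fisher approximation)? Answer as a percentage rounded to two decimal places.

1.19%

Ex-ante: 2.9% − 8.32% = -5.420%
Ex-post: 2.9% − 7.13% = -4.230%
Difference (ex-post − ex-ante) = 1.1900% → 1.19%.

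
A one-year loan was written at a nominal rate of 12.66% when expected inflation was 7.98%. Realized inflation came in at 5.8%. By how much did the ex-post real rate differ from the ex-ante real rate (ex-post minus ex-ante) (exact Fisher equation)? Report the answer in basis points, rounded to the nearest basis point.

215 basis points

Ex-ante: (1 + 0.1266)/(1 + 0.0798) − 1 = 4.3341%
Ex-post: (1 + 0.1266)/(1 + 0.0580) − 1 = 6.4839%
Difference (ex-post − ex-ante) = 2.1498% → 215 basis points.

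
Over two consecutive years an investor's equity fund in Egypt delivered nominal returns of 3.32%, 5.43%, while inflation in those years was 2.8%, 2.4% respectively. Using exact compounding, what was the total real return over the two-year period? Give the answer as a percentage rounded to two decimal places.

Compound the nominal returns: 1.0332 × 1.0543 = 1.089303.
Compound inflation: 1.0280 × 1.0240 = 1.052672.
Deflate: 1.089303 / 1.052672 = 1.034798.
Total real return = 1.034798 − 1 → 3.48%.

3.48%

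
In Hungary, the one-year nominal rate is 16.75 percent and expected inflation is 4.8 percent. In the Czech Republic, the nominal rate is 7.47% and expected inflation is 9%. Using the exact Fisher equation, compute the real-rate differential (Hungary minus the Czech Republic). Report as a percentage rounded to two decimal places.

12.81%

Hungary: (1 + 0.1675)/(1 + 0.0480) − 1 = 11.4027%
The Czech Republic: (1 + 0.0747)/(1 + 0.0900) − 1 = -1.4037%
Differential = 11.4027% − (-1.4037%) = 12.8063% → 12.81%.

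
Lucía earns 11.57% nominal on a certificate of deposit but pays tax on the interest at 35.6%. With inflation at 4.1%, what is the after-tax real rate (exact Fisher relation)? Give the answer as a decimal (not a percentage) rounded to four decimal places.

After-tax nominal return = 11.57% × (1 − 0.356) = 7.45108%.
1 + r = 1.0745108 / 1.04100 = 1.032191
After-tax real rate = 1.032191 − 1 → 0.0322.

0.0322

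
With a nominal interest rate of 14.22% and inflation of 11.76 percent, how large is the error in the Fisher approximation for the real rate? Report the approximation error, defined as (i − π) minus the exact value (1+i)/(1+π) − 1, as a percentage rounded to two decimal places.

Approximate: r ≈ 14.220% − 11.760% = 2.4600%
Exact: (1 + 0.1422)/(1 + 0.1176) − 1 = 2.2011%
Error = 2.4600% − 2.2011% = 0.2589% → 0.26%.

0.26%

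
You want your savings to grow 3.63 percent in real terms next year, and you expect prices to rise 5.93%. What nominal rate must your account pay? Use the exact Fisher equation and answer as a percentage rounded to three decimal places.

(1 + i) = (1 + r)(1 + π) = 1.03630 × 1.05930 = 1.09775259
i = 1.09775259 − 1, so the required nominal rate is 9.775%.

9.775%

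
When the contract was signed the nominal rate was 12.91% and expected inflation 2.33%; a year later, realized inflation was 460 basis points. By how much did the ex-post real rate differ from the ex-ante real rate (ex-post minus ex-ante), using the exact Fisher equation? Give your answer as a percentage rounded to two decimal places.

-2.39%

Ex-ante: (1 + 0.1291)/(1 + 0.0233) − 1 = 10.3391%
Ex-post: (1 + 0.1291)/(1 + 0.0460) − 1 = 7.9446%
Difference (ex-post − ex-ante) = -2.3945% → -2.39%.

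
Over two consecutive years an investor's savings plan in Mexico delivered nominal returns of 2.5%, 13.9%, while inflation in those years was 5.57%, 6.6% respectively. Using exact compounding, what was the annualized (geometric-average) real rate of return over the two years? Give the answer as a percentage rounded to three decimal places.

1.853%

Compound the nominal returns: 1.0250 × 1.1390 = 1.16747500.
Compound inflation: 1.0557 × 1.0660 = 1.12537620.
Deflate: 1.16747500 / 1.12537620 = 1.03740865.
Annualized real rate = 1.03740865^(1/2) − 1 = 1.8533% → 1.853%.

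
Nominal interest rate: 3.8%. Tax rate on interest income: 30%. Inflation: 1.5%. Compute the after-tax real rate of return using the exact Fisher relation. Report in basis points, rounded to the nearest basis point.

After-tax nominal return = 3.8% × (1 − 0.3) = 2.6600%.
1 + r = 1.02660 / 1.01500 = 1.011429
After-tax real rate = 1.011429 − 1 → 114 basis points.

114 basis points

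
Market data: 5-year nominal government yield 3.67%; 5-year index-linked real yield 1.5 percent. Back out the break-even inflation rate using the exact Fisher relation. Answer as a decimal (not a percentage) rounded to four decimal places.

0.0214

(1 + π) = (1 + i)/(1 + r) = 1.03670 / 1.01500 = 1.021379
Break-even inflation = 1.021379 − 1 → 0.0214.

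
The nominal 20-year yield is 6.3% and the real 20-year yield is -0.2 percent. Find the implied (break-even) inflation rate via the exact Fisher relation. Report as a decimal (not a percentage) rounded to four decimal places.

0.0651

(1 + π) = (1 + i)/(1 + r) = 1.06300 / 0.99800 = 1.065130
Break-even inflation = 1.065130 − 1 → 0.0651.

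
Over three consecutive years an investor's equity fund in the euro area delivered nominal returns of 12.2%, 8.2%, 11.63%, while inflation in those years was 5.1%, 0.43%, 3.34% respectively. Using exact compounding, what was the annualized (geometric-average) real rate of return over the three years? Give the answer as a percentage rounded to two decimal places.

7.50%

Compound the nominal returns: 1.1220 × 1.0820 × 1.1163 = 1.35519267.
Compound inflation: 1.0510 × 1.0043 × 1.0334 = 1.09077364.
Deflate: 1.35519267 / 1.09077364 = 1.24241420.
Annualized real rate = 1.24241420^(1/3) − 1 = 7.5034% → 7.50%.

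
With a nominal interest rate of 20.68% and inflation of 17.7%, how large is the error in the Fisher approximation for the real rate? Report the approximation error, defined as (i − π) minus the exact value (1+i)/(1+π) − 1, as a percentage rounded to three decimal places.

Approximate: r ≈ 20.680% − 17.700% = 2.9800%
Exact: (1 + 0.2068)/(1 + 0.1770) − 1 = 2.5319%
Error = 2.9800% − 2.5319% = 0.4481% → 0.448%.

0.448%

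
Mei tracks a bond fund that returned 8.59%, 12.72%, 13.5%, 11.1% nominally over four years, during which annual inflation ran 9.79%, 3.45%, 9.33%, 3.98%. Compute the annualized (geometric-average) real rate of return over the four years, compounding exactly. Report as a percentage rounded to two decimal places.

4.56%

Compound the nominal returns: 1.0859 × 1.1272 × 1.1350 × 1.1110 = 1.54347903.
Compound inflation: 1.0979 × 1.0345 × 1.0933 × 1.0398 = 1.29116707.
Deflate: 1.54347903 / 1.29116707 = 1.19541388.
Annualized real rate = 1.19541388^(1/4) − 1 = 4.5634% → 4.56%.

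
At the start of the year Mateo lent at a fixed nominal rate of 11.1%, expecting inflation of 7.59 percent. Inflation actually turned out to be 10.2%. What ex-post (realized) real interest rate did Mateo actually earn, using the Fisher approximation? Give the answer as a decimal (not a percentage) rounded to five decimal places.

0.00900

Ex-post: 11.1% − 10.2% = 0.900%
So the realized real rate is 0.00900.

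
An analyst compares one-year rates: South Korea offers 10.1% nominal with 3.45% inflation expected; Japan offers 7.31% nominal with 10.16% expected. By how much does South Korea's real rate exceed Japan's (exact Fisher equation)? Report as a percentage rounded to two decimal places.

South Korea: (1 + 0.1010)/(1 + 0.0345) − 1 = 6.4282%
Japan: (1 + 0.0731)/(1 + 0.1016) − 1 = -2.5871%
Differential = 6.4282% − (-2.5871%) = 9.0154% → 9.02%.

9.02%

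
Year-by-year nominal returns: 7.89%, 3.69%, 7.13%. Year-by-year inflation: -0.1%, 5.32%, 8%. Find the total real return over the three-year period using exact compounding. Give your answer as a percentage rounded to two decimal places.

Compound the nominal returns: 1.0789 × 1.0369 × 1.0713 = 1.198476.
Compound inflation: 0.9990 × 1.0532 × 1.0800 = 1.136319.
Deflate: 1.198476 / 1.136319 = 1.054700.
Total real return = 1.054700 − 1 → 5.47%.

5.47%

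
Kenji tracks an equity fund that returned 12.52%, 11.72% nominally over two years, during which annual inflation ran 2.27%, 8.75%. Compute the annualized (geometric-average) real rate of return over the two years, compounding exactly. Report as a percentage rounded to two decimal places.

Nominal growth factor = 1.1252 × 1.1172 = 1.25707344
Price-level growth factor = 1.0227 × 1.0875 = 1.11218625
Real growth factor = 1.25707344 / 1.11218625 = 1.13027242
Annualized real rate = 1.13027242^(1/2) − 1 = 6.3143% → 6.31%.

6.31%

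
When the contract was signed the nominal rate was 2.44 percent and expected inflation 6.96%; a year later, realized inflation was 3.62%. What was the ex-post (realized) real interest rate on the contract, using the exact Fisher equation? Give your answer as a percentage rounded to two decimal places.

-1.14%

Ex-post: (1 + 0.0244)/(1 + 0.0362) − 1 = -1.1388%
So the realized real rate is -1.14%.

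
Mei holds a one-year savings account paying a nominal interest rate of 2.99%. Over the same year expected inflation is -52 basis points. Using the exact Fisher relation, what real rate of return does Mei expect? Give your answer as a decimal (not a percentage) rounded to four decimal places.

0.0353

By the Fisher relation, 1 + r = (1 + i)/(1 + π).
1 + r = 1.02990 / 0.99480 = 1.035283
r = 1.035283 − 1 = 3.5283%, i.e. 0.0353.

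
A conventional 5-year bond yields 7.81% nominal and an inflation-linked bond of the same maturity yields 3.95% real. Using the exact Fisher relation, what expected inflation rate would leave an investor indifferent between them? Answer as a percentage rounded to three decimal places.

3.713%

(1 + π) = (1 + i)/(1 + r) = 1.07810 / 1.03950 = 1.037133
Break-even inflation = 1.037133 − 1 → 3.713%.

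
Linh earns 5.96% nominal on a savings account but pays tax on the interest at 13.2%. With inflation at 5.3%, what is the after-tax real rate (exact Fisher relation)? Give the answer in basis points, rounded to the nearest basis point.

After-tax nominal return = 5.96% × (1 − 0.132) = 5.17328%.
1 + r = 1.0517328 / 1.05300 = 0.998797
After-tax real rate = 0.998797 − 1 → -12 basis points.

-12 basis points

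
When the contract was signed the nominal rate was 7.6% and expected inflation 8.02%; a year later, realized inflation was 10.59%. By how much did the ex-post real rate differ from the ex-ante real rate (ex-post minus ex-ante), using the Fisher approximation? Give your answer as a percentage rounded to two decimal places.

Ex-ante: 7.6% − 8.02% = -0.420%
Ex-post: 7.6% − 10.59% = -2.990%
Difference (ex-post − ex-ante) = -2.5700% → -2.57%.

-2.57%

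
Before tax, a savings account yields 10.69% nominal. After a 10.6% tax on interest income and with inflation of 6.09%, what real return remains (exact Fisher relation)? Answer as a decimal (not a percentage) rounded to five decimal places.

0.03268

After-tax nominal return = 10.69% × (1 − 0.106) = 9.55686%.
1 + r = 1.0955686 / 1.06090 = 1.032678
After-tax real rate = 1.032678 − 1 → 0.03268.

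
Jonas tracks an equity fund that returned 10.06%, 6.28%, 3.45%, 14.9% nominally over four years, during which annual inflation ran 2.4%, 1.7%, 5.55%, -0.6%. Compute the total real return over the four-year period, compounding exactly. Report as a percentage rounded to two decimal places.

27.25%

Compound the nominal returns: 1.1006 × 1.0628 × 1.0345 × 1.1490 = 1.390374.
Compound inflation: 1.0240 × 1.0170 × 1.0555 × 0.9940 = 1.092611.
Deflate: 1.390374 / 1.092611 = 1.272524.
Total real return = 1.272524 − 1 → 27.25%.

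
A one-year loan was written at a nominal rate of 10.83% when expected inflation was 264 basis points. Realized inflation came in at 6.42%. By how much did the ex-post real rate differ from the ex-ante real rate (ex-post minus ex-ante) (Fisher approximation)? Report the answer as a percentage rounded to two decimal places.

Ex-ante: 10.83% − 2.64% = 8.190%
Ex-post: 10.83% − 6.42% = 4.410%
Difference (ex-post − ex-ante) = -3.7800% → -3.78%.

-3.78%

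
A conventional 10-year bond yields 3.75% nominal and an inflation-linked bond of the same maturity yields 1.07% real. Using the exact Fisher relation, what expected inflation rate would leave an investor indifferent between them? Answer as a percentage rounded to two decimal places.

(1 + π) = (1 + i)/(1 + r) = 1.03750 / 1.01070 = 1.026516
Break-even inflation = 1.026516 − 1 → 2.65%.

2.65%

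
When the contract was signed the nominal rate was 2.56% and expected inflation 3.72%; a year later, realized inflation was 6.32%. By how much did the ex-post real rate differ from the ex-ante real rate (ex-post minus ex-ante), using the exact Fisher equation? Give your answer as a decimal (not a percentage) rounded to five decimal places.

Ex-ante: (1 + 0.0256)/(1 + 0.0372) − 1 = -1.1184%
Ex-post: (1 + 0.0256)/(1 + 0.0632) − 1 = -3.5365%
Difference (ex-post − ex-ante) = -2.4181% → -0.02418.

-0.02418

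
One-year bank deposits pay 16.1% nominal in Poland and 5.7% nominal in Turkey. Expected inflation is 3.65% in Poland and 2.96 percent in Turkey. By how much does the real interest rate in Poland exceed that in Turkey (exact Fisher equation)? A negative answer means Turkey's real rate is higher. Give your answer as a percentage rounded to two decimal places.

9.35%

Poland: (1 + 0.1610)/(1 + 0.0365) − 1 = 12.0116%
Turkey: (1 + 0.0570)/(1 + 0.0296) − 1 = 2.6612%
Differential = 12.0116% − 2.6612% = 9.3503% → 9.35%.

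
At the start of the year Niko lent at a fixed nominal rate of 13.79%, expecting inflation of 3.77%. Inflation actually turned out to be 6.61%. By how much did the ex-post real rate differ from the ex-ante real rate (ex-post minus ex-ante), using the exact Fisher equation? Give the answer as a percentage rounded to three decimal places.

-2.921%

Ex-ante: (1 + 0.1379)/(1 + 0.0377) − 1 = 9.6560%
Ex-post: (1 + 0.1379)/(1 + 0.0661) − 1 = 6.7348%
Difference (ex-post − ex-ante) = -2.9211% → -2.921%.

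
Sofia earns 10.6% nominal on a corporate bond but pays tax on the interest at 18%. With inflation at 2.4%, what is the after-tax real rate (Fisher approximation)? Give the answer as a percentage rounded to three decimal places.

After-tax nominal return = 10.6% × (1 − 0.18) = 8.6920%.
r ≈ 8.6920% − 2.4% → 6.292%.

6.292%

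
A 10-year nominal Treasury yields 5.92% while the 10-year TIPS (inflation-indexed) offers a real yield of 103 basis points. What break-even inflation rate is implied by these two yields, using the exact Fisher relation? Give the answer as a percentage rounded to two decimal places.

4.84%

(1 + π) = (1 + i)/(1 + r) = 1.05920 / 1.01030 = 1.048401
Break-even inflation = 1.048401 − 1 → 4.84%.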